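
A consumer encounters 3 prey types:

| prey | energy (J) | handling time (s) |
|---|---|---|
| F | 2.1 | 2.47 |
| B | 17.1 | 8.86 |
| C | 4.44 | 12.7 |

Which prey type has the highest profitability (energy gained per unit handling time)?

B

In descending order of E/h:
B: 17.1/8.86 = 1.93 J/s
F: 2.1/2.47 = 0.85 J/s
C: 4.44/12.7 = 0.35 J/s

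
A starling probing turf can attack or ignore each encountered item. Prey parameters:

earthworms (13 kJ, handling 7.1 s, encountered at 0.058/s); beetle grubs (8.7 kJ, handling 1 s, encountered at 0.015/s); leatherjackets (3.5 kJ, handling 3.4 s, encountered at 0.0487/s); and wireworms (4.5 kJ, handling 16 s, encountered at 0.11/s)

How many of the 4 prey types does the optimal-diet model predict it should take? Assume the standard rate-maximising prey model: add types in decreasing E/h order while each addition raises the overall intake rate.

3

Rank by E/h (kJ/s): beetle grubs 8.7, earthworms 1.83, leatherjackets 1.03, wireworms 0.281. Include each in turn until the next type's E/h falls below the running intake rate.
Rate on top 1: 0.1286. earthworms: 1.83 > 0.1286 → include.
Rate on top 2: 0.6199. leatherjackets: 1.03 > 0.6199 → include.
Rate on top 3: 0.6625. wireworms: 0.281 < 0.6625 → exclude; stop.
Optimal diet: beetle grubs, earthworms, leatherjackets — 3 of 4 types.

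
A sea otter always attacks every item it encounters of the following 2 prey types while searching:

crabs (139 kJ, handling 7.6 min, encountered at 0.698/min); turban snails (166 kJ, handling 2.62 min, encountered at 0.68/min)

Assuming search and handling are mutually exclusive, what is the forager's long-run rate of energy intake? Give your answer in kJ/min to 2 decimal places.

25.96 kJ/min

R = Σλ_iE_i / (1 + Σλ_ih_i)
Numerator: 0.698×139 + 0.68×166 = 209.9
Denominator: 1 + 0.698×7.6 + 0.68×2.62 = 8.086
R = 209.9/8.086 = 25.96 kJ/min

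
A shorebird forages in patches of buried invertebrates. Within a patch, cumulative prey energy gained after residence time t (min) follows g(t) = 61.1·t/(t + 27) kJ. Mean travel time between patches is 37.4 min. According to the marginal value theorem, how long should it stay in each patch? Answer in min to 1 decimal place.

Optimal t* satisfies g'(t*) = g(t*)/(T + t*).
g'(t) = 61.1·27/(t + 27)². Setting 61.1·27/(t+27)² = 61.1t/[(t+27)(37.4+t)] gives 27(37.4+t) = t(t+27), so t² = 27×37.4 = 1010.
t* = √1010 = 31.78 min.

31.8 min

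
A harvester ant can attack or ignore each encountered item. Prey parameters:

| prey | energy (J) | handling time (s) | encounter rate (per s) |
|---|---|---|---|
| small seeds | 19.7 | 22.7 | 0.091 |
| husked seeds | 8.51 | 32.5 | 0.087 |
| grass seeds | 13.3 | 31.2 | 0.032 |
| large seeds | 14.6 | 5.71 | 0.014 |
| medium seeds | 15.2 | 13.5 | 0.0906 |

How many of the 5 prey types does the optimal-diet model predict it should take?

3

Rank by E/h (J/s): large seeds 2.56, medium seeds 1.13, small seeds 0.868, grass seeds 0.426, husked seeds 0.262. Include each in turn until the next type's E/h falls below the running intake rate.
Rate on top 1: 0.1893. medium seeds: 1.13 > 0.1893 → include.
Rate on top 2: 0.6867. small seeds: 0.868 > 0.6867 → include.
Rate on top 3: 0.7724. grass seeds: 0.426 < 0.7724 → exclude; stop.
Optimal diet: large seeds, medium seeds, small seeds — 3 of 5 types.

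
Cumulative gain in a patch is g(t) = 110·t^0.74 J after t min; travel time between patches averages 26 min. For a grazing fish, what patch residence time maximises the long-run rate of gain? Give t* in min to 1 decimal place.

Maximise g(t)/(T+t): set derivative to zero → g'(t)(T+t) = g(t).
g'(t) = 0.74·110·t^-0.26. Setting 0.74·110·t^-0.26 = 110·t^0.74/(26+t) gives 0.74(26+t) = t, so 0.26·t = 0.74×26.
t* = 0.74×26/0.26 = 74 min.

74.0 min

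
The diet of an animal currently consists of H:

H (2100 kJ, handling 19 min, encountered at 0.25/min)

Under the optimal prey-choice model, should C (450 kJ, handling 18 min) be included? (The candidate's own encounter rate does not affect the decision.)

Current rate: (0.25×2100)/(1 + 0.25×19) = 91.3 kJ/min.
C: E/h = 450/18 = 25 kJ/min.
Since 25 < R, time spent handling C is better spent searching.

No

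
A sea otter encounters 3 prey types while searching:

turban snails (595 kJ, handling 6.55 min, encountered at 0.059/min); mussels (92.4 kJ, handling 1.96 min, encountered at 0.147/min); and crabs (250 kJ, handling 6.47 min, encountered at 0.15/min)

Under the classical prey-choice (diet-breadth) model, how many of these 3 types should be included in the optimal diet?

E/h in descending order: turban snails 90.8, mussels 47.1, crabs 38.6 kJ/min. The optimal diet is the largest prefix of this list for which every included type satisfies E_i/h_i > R on the types above it.
Rate on top 1: 25.32. mussels: 47.1 > 25.32 → include.
Rate on top 2: 29.07. crabs: 38.6 > 29.07 → include.
Optimal diet: turban snails, mussels, crabs — 3 of 3 types.

3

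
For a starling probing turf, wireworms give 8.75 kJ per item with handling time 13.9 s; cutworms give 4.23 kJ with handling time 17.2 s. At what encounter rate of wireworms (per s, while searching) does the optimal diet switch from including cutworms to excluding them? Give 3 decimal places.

0.046 per s

The zero-one rule: include cutworms iff E₂/h₂ > λE₁/(1+λh₁). Equality gives the switch point.
λE₁h₂ = E₂ + λE₂h₁ ⇒ λ = E₂/(E₁h₂ − E₂h₁) = 4.23/(150.5 − 58.8) = 0.04613 per s.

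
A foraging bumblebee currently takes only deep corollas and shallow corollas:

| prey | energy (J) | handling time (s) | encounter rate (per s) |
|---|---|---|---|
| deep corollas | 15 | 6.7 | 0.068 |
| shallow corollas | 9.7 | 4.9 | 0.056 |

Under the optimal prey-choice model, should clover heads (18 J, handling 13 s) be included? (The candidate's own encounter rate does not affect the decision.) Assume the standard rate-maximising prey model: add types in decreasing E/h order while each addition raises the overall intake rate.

Intake rate on the current diet: R = (0.068×15 + 0.056×9.7) / (1 + 0.068×6.7 + 0.056×4.9) = 1.563/1.73 = 0.9036 J/s.
Profitability of clover heads: 18/13 = 1.385 J/s.
Since 1.385 > R, including clover heads increases the long-run rate.

Yes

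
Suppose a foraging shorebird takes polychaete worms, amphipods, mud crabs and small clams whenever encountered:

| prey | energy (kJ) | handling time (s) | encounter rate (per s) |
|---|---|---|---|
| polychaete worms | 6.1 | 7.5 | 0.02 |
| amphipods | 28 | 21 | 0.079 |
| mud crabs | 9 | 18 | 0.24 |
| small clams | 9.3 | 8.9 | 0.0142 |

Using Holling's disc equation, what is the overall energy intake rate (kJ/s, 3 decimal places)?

0.638 kJ/s

R = (0.02×6.1 + 0.079×28 + 0.24×9 + 0.0142×9.3) / (1 + 0.02×7.5 + 0.079×21 + 0.24×18 + 0.0142×8.9) = 4.626/7.255 = 0.6376 kJ/s.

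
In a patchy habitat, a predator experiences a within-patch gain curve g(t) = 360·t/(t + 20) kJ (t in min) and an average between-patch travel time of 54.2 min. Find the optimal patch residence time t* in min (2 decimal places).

32.92 min

By the marginal value theorem, leave when the instantaneous gain rate g'(t) equals the habitat-wide average g(t)/(T + t).
g'(t) = 360·20/(t + 20)². Setting 360·20/(t+20)² = 360t/[(t+20)(54.2+t)] gives 20(54.2+t) = t(t+20), so t² = 20×54.2 = 1084.
t* = √1084 = 32.92 min.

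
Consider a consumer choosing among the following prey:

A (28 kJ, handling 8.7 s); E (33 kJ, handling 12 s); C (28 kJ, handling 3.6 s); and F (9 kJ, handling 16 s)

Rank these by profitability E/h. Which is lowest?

F

Profitability E/h (kJ/s): A = 28/8.7 = 3.22, E = 33/12 = 2.75, C = 28/3.6 = 7.78, F = 9/16 = 0.562.
Ranked: C > A > E > F.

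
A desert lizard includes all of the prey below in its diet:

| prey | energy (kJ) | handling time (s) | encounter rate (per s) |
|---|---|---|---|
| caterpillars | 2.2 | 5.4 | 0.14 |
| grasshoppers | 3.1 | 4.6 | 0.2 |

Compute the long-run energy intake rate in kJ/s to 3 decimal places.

Energy encountered per unit search time: 0.14×2.2 + 0.2×3.1 = 0.928 kJ/s.
Handling time per unit search time: 0.14×5.4 + 0.2×4.6 = 1.676.
Rate = 0.928/(1 + 1.676) = 0.3468 kJ/s.

0.347 kJ/s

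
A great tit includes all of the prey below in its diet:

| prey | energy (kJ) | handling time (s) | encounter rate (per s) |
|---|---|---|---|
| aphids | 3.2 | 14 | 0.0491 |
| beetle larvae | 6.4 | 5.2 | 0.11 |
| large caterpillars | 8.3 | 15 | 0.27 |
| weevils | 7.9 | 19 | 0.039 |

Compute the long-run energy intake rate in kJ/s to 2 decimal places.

R = Σλ_iE_i / (1 + Σλ_ih_i)
Numerator: 0.0491×3.2 + 0.11×6.4 + 0.27×8.3 + 0.039×7.9 = 3.41
Denominator: 1 + 0.0491×14 + 0.11×5.2 + 0.27×15 + 0.039×19 = 7.05
R = 3.41/7.05 = 0.4837 kJ/s

0.48 kJ/s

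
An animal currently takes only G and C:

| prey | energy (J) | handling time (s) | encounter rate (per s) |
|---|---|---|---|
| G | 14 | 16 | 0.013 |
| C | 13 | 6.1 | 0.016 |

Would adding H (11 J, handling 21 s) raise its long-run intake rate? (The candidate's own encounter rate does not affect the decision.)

Intake rate on the current diet: R = (0.013×14 + 0.016×13) / (1 + 0.013×16 + 0.016×6.1) = 0.39/1.306 = 0.2987 J/s.
H: E/h = 11/21 = 0.5238 J/s.
0.5238 > 0.2987, so adding H raises the average — include it.

Yes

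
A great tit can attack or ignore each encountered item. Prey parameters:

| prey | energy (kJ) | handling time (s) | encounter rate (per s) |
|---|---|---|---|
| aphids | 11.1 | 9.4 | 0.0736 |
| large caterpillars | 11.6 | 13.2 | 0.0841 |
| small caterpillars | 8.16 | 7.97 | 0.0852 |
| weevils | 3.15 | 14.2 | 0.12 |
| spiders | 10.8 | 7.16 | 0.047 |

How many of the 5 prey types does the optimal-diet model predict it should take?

4

E/h in descending order: spiders 1.51, aphids 1.18, small caterpillars 1.02, large caterpillars 0.879, weevils 0.222 kJ/s. The optimal diet is the largest prefix of this list for which every included type satisfies E_i/h_i > R on the types above it.
Rate on top 1: 0.3798. aphids: 1.18 > 0.3798 → include.
Rate on top 2: 0.653. small caterpillars: 1.02 > 0.653 → include.
Rate on top 3: 0.746. large caterpillars: 0.879 > 0.746 → include.
Rate on top 4: 0.7846. weevils: 0.222 < 0.7846 → exclude; stop.
Optimal diet: spiders, aphids, small caterpillars, large caterpillars — 4 of 5 types.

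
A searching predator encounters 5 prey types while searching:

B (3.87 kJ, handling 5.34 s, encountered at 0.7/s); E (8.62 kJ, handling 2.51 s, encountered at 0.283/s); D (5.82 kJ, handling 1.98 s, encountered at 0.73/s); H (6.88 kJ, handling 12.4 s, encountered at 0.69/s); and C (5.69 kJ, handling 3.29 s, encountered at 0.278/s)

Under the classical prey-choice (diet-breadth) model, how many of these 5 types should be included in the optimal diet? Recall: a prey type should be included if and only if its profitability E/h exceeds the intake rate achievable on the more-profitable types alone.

Rank by E/h (kJ/s): E 3.43, D 2.94, C 1.73, B 0.725, H 0.555. Include each in turn until the next type's E/h falls below the running intake rate.
Rate on top 1: 1.426. D: 2.94 > 1.426 → include.
Rate on top 2: 2.119. C: 1.73 < 2.119 → exclude; stop.
Optimal diet: E, D — 2 of 5 types.

2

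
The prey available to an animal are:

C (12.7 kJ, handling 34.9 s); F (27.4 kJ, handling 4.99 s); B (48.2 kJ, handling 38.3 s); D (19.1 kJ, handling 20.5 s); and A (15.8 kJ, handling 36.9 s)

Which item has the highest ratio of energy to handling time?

F

Profitability E/h (kJ/s): C = 12.7/34.9 = 0.364, F = 27.4/4.99 = 5.49, B = 48.2/38.3 = 1.26, D = 19.1/20.5 = 0.932, A = 15.8/36.9 = 0.428.
Ranked: F > B > D > A > C.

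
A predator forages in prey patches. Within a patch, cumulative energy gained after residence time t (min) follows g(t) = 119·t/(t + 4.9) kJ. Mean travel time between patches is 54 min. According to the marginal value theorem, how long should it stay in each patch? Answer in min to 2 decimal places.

Optimal t* satisfies g'(t*) = g(t*)/(T + t*).
g'(t) = 119·4.9/(t + 4.9)². Setting 119·4.9/(t+4.9)² = 119t/[(t+4.9)(54+t)] gives 4.9(54+t) = t(t+4.9), so t² = 4.9×54 = 264.6.
t* = √264.6 = 16.27 min.

16.27 min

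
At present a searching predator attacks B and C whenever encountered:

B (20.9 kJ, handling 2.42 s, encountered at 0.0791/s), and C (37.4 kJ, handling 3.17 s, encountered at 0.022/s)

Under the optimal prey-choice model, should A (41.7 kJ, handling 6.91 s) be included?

On B and C alone, R = ΣλE/(1+Σλh) = 2.476/1.261 = 1.963 kJ/s.
A: E/h = 41.7/6.91 = 6.035 kJ/s.
Since 6.035 > R, including A increases the long-run rate.

Yes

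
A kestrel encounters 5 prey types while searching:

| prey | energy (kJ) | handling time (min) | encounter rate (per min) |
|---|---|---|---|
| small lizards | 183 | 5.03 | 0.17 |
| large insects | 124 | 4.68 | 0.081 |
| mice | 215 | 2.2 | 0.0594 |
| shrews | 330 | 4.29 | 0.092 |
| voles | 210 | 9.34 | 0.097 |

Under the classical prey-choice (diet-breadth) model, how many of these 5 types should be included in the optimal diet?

3

E/h in descending order: mice 97.7, shrews 76.9, small lizards 36.4, large insects 26.5, voles 22.5 kJ/min. The optimal diet is the largest prefix of this list for which every included type satisfies E_i/h_i > R on the types above it.
Rate on top 1: 11.29. shrews: 76.9 > 11.29 → include.
Rate on top 2: 28.28. small lizards: 36.4 > 28.28 → include.
Rate on top 3: 31.19. large insects: 26.5 < 31.19 → exclude; stop.
Optimal diet: mice, shrews, small lizards — 3 of 5 types.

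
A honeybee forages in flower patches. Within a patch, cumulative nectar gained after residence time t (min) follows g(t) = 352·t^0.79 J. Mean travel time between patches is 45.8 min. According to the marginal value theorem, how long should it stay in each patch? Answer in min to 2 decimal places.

172.30 min

Maximise g(t)/(T+t): set derivative to zero → g'(t)(T+t) = g(t).
g'(t) = 0.79·352·t^-0.21. Setting 0.79·352·t^-0.21 = 352·t^0.79/(45.8+t) gives 0.79(45.8+t) = t, so 0.21·t = 0.79×45.8.
t* = 0.79×45.8/0.21 = 172.3 min.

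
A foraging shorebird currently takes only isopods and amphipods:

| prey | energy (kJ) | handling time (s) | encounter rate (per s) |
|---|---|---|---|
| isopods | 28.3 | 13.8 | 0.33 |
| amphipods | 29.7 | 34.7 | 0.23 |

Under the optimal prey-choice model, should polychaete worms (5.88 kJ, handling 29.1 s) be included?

Intake rate on the current diet: R = (0.33×28.3 + 0.23×29.7) / (1 + 0.33×13.8 + 0.23×34.7) = 16.17/13.54 = 1.195 kJ/s.
Profitability of polychaete worms: 5.88/29.1 = 0.2021 kJ/s.
0.2021 < 1.195, so adding polychaete worms would lower the average — exclude it.

No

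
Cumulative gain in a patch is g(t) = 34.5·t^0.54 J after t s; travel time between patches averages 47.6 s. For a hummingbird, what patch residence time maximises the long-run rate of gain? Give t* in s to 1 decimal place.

Maximise g(t)/(T+t): set derivative to zero → g'(t)(T+t) = g(t).
g'(t) = 0.54·34.5·t^-0.46. Setting 0.54·34.5·t^-0.46 = 34.5·t^0.54/(47.6+t) gives 0.54(47.6+t) = t, so 0.46·t = 0.54×47.6.
t* = 0.54×47.6/0.46 = 55.88 s.

55.9 s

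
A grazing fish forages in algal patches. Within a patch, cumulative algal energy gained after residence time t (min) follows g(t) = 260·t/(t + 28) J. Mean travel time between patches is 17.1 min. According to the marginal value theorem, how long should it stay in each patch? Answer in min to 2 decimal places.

Optimal t* satisfies g'(t*) = g(t*)/(T + t*).
g'(t) = 260·28/(t + 28)². Setting 260·28/(t+28)² = 260t/[(t+28)(17.1+t)] gives 28(17.1+t) = t(t+28), so t² = 28×17.1 = 478.8.
t* = √478.8 = 21.88 min.

21.88 min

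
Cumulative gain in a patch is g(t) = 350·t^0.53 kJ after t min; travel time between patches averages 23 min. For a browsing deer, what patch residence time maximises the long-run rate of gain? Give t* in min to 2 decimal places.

25.94 min

Optimal t* satisfies g'(t*) = g(t*)/(T + t*).
g'(t) = 0.53·350·t^-0.47. Setting 0.53·350·t^-0.47 = 350·t^0.53/(23+t) gives 0.53(23+t) = t, so 0.47·t = 0.53×23.
t* = 0.53×23/0.47 = 25.94 min.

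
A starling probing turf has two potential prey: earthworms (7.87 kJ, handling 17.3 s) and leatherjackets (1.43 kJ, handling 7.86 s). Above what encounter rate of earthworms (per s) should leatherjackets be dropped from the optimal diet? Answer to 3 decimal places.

The zero-one rule: include leatherjackets iff E₂/h₂ > λE₁/(1+λh₁). Equality gives the switch point.
λE₁h₂ = E₂ + λE₂h₁ ⇒ λ = E₂/(E₁h₂ − E₂h₁) = 1.43/(61.86 − 24.74) = 0.03852 per s.

0.039 per s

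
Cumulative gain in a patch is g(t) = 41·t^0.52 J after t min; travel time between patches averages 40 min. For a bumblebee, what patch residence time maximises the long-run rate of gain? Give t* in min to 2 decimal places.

43.33 min

By the marginal value theorem, leave when the instantaneous gain rate g'(t) equals the habitat-wide average g(t)/(T + t).
g'(t) = 0.52·41·t^-0.48. Setting 0.52·41·t^-0.48 = 41·t^0.52/(40+t) gives 0.52(40+t) = t, so 0.48·t = 0.52×40.
t* = 0.52×40/0.48 = 43.33 min.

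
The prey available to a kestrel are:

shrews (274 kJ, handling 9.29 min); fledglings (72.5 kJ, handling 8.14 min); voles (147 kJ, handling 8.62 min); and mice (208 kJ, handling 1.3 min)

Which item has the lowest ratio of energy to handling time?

fledglings

In descending order of E/h:
mice: 208/1.3 = 160 kJ/min
shrews: 274/9.29 = 29.5 kJ/min
voles: 147/8.62 = 17.1 kJ/min
fledglings: 72.5/8.14 = 8.91 kJ/min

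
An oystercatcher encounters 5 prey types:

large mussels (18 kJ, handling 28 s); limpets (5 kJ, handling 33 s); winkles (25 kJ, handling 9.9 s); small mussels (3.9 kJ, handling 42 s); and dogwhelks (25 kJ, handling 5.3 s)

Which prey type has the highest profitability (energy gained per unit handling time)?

dogwhelks

In descending order of E/h:
dogwhelks: 25/5.3 = 4.72 kJ/s
winkles: 25/9.9 = 2.53 kJ/s
large mussels: 18/28 = 0.643 kJ/s
limpets: 5/33 = 0.152 kJ/s
small mussels: 3.9/42 = 0.0929 kJ/s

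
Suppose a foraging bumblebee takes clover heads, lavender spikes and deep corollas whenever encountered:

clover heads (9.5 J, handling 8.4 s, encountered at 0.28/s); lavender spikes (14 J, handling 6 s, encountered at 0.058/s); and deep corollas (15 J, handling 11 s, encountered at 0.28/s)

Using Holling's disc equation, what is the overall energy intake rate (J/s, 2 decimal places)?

Energy encountered per unit search time: 0.28×9.5 + 0.058×14 + 0.28×15 = 7.672 J/s.
Handling time per unit search time: 0.28×8.4 + 0.058×6 + 0.28×11 = 5.78.
Rate = 7.672/(1 + 5.78) = 1.132 J/s.

1.13 J/s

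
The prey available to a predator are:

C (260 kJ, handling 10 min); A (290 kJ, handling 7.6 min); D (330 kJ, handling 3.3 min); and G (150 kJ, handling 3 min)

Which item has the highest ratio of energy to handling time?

D

Profitability E/h (kJ/min): C = 260/10 = 26, A = 290/7.6 = 38.2, D = 330/3.3 = 100, G = 150/3 = 50.
Ranked: D > G > A > C.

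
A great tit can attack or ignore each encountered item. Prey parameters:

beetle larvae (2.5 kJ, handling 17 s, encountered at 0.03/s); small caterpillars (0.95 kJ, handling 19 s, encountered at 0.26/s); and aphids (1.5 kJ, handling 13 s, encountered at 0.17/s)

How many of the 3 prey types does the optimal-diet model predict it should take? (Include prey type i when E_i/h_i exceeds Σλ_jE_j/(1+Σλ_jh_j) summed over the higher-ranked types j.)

2

Profitabilities (E/h, kJ/s): beetle larvae 0.147, aphids 0.115, small caterpillars 0.05. Add prey in this order while the next type's profitability exceeds the intake rate on those already taken.
Rate on top 1: 0.04967. aphids: 0.115 > 0.04967 → include.
Rate on top 2: 0.08871. small caterpillars: 0.05 < 0.08871 → exclude; stop.
Optimal diet: beetle larvae, aphids — 2 of 3 types.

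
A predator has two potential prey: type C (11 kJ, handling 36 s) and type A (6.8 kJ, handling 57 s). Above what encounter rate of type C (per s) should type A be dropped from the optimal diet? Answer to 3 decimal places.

0.018 per s

At the threshold, the rate on type C alone equals the profitability of type A: λ·11/(1 + λ·36) = 6.8/57 = 0.1193.
Rearranging, λ(11 − 0.1193×36) = 0.1193, so λ = 0.1193/6.705 = 0.01779 per s.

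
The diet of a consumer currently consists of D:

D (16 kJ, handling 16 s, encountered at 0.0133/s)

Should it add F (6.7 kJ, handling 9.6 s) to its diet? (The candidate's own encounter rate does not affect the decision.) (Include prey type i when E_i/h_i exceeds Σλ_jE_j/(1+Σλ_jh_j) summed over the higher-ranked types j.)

Yes

On D alone, R = ΣλE/(1+Σλh) = 0.2128/1.213 = 0.1755 kJ/s.
F: E/h = 6.7/9.6 = 0.6979 kJ/s.
Since 0.6979 > R, including F increases the long-run rate.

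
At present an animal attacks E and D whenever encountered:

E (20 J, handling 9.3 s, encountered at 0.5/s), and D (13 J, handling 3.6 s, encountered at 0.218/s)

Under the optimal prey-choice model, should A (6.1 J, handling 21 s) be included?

No

On E and D alone, R = ΣλE/(1+Σλh) = 12.83/6.435 = 1.994 J/s.
Profitability of A: 6.1/21 = 0.2905 J/s.
Since 0.2905 < R, time spent handling A is better spent searching.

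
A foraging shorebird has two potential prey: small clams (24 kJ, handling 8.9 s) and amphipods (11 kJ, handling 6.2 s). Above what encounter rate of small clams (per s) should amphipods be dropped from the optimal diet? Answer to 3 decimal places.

The zero-one rule: include amphipods iff E₂/h₂ > λE₁/(1+λh₁). Equality gives the switch point.
λE₁h₂ = E₂ + λE₂h₁ ⇒ λ = E₂/(E₁h₂ − E₂h₁) = 11/(148.8 − 97.9) = 0.2161 per s.

0.216 per s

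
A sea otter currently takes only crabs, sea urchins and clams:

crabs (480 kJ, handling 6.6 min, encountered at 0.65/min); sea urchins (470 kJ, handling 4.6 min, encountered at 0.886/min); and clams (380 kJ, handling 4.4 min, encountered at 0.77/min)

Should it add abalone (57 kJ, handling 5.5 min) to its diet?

On crabs, sea urchins and clams alone, R = ΣλE/(1+Σλh) = 1021/12.75 = 80.06 kJ/min.
Profitability of abalone: 57/5.5 = 10.36 kJ/min.
Since 10.36 < R, time spent handling abalone is better spent searching.

No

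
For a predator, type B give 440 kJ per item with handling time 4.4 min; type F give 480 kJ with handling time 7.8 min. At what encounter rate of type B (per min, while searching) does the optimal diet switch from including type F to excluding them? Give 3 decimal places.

0.364 per min

The zero-one rule: include type F iff E₂/h₂ > λE₁/(1+λh₁). Equality gives the switch point.
λE₁h₂ = E₂ + λE₂h₁ ⇒ λ = E₂/(E₁h₂ − E₂h₁) = 480/(3432 − 2112) = 0.3636 per min.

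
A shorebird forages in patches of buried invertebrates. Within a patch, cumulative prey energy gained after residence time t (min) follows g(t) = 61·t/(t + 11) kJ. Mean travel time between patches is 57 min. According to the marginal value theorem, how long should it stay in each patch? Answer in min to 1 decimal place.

25.0 min

Optimal t* satisfies g'(t*) = g(t*)/(T + t*).
g'(t) = 61·11/(t + 11)². Setting 61·11/(t+11)² = 61t/[(t+11)(57+t)] gives 11(57+t) = t(t+11), so t² = 11×57 = 627.
t* = √627 = 25.04 min.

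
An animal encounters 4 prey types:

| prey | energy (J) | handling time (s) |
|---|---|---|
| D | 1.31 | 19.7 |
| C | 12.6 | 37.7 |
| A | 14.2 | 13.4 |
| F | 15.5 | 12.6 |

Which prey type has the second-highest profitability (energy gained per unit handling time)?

Profitability E/h (J/s): D = 1.31/19.7 = 0.0665, C = 12.6/37.7 = 0.334, A = 14.2/13.4 = 1.06, F = 15.5/12.6 = 1.23.
Ranked: F > A > C > D.

A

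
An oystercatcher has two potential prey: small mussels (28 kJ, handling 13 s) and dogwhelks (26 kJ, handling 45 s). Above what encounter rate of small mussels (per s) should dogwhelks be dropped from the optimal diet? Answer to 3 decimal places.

At the threshold, the rate on small mussels alone equals the profitability of dogwhelks: λ·28/(1 + λ·13) = 26/45 = 0.5778.
Rearranging, λ(28 − 0.5778×13) = 0.5778, so λ = 0.5778/20.49 = 0.0282 per s.

0.028 per s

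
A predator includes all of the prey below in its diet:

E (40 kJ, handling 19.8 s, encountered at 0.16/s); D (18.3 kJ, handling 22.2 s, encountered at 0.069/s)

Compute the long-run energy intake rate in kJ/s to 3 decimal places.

1.344 kJ/s

R = (0.16×40 + 0.069×18.3) / (1 + 0.16×19.8 + 0.069×22.2) = 7.663/5.7 = 1.344 kJ/s.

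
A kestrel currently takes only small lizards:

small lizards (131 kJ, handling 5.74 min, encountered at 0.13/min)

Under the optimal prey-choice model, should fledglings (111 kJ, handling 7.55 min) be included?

On small lizards alone, R = ΣλE/(1+Σλh) = 17.03/1.746 = 9.753 kJ/min.
Profitability of fledglings: 111/7.55 = 14.7 kJ/min.
Since 14.7 > R, including fledglings increases the long-run rate.

Yes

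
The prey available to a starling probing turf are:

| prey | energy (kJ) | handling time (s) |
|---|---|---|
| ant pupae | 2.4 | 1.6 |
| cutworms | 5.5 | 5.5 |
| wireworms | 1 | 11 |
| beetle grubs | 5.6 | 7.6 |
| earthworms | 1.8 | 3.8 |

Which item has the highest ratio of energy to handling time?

Profitability E/h (kJ/s): ant pupae = 2.4/1.6 = 1.5, cutworms = 5.5/5.5 = 1, wireworms = 1/11 = 0.0909, beetle grubs = 5.6/7.6 = 0.737, earthworms = 1.8/3.8 = 0.474.
Ranked: ant pupae > cutworms > beetle grubs > earthworms > wireworms.

ant pupae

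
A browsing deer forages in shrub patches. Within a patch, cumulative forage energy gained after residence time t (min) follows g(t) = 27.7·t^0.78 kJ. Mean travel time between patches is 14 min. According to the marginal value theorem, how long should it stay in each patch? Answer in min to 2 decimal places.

49.64 min

By the marginal value theorem, leave when the instantaneous gain rate g'(t) equals the habitat-wide average g(t)/(T + t).
g'(t) = 0.78·27.7·t^-0.22. Setting 0.78·27.7·t^-0.22 = 27.7·t^0.78/(14+t) gives 0.78(14+t) = t, so 0.22·t = 0.78×14.
t* = 0.78×14/0.22 = 49.64 min.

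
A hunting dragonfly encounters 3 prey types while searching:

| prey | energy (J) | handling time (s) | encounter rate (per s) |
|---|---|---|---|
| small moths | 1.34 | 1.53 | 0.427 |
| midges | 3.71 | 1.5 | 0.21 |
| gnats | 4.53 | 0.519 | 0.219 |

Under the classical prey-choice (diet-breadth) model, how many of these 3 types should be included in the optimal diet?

2

Profitabilities (E/h, J/s): gnats 8.73, midges 2.47, small moths 0.876. Add prey in this order while the next type's profitability exceeds the intake rate on those already taken.
Rate on top 1: 0.8908. midges: 2.47 > 0.8908 → include.
Rate on top 2: 1.24. small moths: 0.876 < 1.24 → exclude; stop.
Optimal diet: gnats, midges — 2 of 3 types.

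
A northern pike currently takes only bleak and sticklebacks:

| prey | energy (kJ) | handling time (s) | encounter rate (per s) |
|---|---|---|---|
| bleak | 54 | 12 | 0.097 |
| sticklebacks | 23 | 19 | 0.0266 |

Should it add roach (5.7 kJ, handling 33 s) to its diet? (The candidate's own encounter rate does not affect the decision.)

Current rate: (0.097×54 + 0.0266×23)/(1 + 0.097×12 + 0.0266×19) = 2.191 kJ/s.
Profitability of roach: 5.7/33 = 0.1727 kJ/s.
Since 0.1727 < R, time spent handling roach is better spent searching.

No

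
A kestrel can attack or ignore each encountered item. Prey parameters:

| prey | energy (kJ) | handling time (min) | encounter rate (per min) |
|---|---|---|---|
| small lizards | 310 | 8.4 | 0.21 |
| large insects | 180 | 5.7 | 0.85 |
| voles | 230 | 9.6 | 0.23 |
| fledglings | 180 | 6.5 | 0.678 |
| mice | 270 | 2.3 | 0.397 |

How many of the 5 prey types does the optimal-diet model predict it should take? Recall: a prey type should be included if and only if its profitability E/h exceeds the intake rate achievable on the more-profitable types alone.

1

Rank by E/h (kJ/min): mice 117, small lizards 36.9, large insects 31.6, fledglings 27.7, voles 24. Include each in turn until the next type's E/h falls below the running intake rate.
Rate on top 1: 56.03. small lizards: 36.9 < 56.03 → exclude; stop.
Optimal diet: mice — 1 of 5 types.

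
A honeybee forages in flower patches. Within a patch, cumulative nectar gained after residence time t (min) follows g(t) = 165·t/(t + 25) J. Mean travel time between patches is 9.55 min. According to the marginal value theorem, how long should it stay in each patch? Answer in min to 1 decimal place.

15.5 min

Maximise g(t)/(T+t): set derivative to zero → g'(t)(T+t) = g(t).
g'(t) = 165·25/(t + 25)². Setting 165·25/(t+25)² = 165t/[(t+25)(9.55+t)] gives 25(9.55+t) = t(t+25), so t² = 25×9.55 = 238.8.
t* = √238.8 = 15.45 min.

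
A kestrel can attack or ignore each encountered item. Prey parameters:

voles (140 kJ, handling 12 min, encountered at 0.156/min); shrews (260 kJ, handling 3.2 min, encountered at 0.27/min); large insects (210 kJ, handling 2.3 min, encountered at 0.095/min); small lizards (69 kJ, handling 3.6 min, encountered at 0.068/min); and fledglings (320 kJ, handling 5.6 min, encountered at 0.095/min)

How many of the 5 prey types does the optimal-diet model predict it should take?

3

Rank by E/h (kJ/min): large insects 91.3, shrews 81.2, fledglings 57.1, small lizards 19.2, voles 11.7. Include each in turn until the next type's E/h falls below the running intake rate.
Rate on top 1: 16.37. shrews: 81.2 > 16.37 → include.
Rate on top 2: 43.29. fledglings: 57.1 > 43.29 → include.
Rate on top 3: 46.11. small lizards: 19.2 < 46.11 → exclude; stop.
Optimal diet: large insects, shrews, fledglings — 3 of 5 types.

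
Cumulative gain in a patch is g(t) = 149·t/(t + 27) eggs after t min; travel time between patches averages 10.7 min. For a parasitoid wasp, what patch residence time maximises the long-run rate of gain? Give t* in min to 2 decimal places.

By the marginal value theorem, leave when the instantaneous gain rate g'(t) equals the habitat-wide average g(t)/(T + t).
g'(t) = 149·27/(t + 27)². Setting 149·27/(t+27)² = 149t/[(t+27)(10.7+t)] gives 27(10.7+t) = t(t+27), so t² = 27×10.7 = 288.9.
t* = √288.9 = 17 min.

17.00 min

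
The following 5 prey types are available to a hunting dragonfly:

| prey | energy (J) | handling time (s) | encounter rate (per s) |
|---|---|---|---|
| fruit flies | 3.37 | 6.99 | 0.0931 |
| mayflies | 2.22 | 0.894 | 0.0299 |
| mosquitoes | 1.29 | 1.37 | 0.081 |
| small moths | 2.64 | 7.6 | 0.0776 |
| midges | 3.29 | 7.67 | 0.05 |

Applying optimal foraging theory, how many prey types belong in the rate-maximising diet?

E/h in descending order: mayflies 2.48, mosquitoes 0.942, fruit flies 0.482, midges 0.429, small moths 0.347 J/s. The optimal diet is the largest prefix of this list for which every included type satisfies E_i/h_i > R on the types above it.
Rate on top 1: 0.06465. mosquitoes: 0.942 > 0.06465 → include.
Rate on top 2: 0.1502. fruit flies: 0.482 > 0.1502 → include.
Rate on top 3: 0.271. midges: 0.429 > 0.271 → include.
Rate on top 4: 0.2989. small moths: 0.347 > 0.2989 → include.
Optimal diet: mayflies, mosquitoes, fruit flies, midges, small moths — 5 of 5 types.

5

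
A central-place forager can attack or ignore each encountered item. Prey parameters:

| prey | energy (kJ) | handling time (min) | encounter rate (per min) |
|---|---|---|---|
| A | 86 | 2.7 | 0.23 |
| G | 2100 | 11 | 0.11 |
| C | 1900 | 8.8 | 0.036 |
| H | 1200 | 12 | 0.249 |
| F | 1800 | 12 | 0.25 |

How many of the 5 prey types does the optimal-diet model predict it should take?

E/h in descending order: C 216, G 191, F 150, H 100, A 31.9 kJ/min. The optimal diet is the largest prefix of this list for which every included type satisfies E_i/h_i > R on the types above it.
Rate on top 1: 51.94. G: 191 > 51.94 → include.
Rate on top 2: 118.5. F: 150 > 118.5 → include.
Rate on top 3: 135.6. H: 100 < 135.6 → exclude; stop.
Optimal diet: C, G, F — 3 of 5 types.

3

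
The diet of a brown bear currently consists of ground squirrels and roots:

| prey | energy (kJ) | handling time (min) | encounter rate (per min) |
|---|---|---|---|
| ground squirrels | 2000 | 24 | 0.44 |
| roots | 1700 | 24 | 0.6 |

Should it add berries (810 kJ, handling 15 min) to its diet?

No

Current rate: (0.44×2000 + 0.6×1700)/(1 + 0.44×24 + 0.6×24) = 73.19 kJ/min.
berries: E/h = 810/15 = 54 kJ/min.
54 < 73.19, so adding berries would lower the average — exclude it.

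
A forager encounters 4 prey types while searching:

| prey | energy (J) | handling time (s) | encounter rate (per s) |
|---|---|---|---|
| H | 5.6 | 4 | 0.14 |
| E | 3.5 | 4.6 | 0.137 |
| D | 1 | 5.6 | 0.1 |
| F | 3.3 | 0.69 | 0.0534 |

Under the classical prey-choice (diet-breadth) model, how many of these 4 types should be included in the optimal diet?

3

E/h in descending order: F 4.78, H 1.4, E 0.761, D 0.179 J/s. The optimal diet is the largest prefix of this list for which every included type satisfies E_i/h_i > R on the types above it.
Rate on top 1: 0.17. H: 1.4 > 0.17 → include.
Rate on top 2: 0.6013. E: 0.761 > 0.6013 → include.
Rate on top 3: 0.6465. D: 0.179 < 0.6465 → exclude; stop.
Optimal diet: F, H, E — 3 of 4 types.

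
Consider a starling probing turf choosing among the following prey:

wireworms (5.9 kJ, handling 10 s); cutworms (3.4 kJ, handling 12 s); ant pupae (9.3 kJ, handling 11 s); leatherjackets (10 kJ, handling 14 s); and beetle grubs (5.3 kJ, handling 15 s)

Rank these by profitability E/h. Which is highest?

ant pupae

Profitability E/h (kJ/s): wireworms = 5.9/10 = 0.59, cutworms = 3.4/12 = 0.283, ant pupae = 9.3/11 = 0.845, leatherjackets = 10/14 = 0.714, beetle grubs = 5.3/15 = 0.353.
Ranked: ant pupae > leatherjackets > wireworms > beetle grubs > cutworms.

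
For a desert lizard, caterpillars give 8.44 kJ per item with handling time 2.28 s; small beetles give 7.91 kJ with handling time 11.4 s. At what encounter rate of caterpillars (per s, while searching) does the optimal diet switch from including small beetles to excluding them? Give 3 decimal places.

0.101 per s

The zero-one rule: include small beetles iff E₂/h₂ > λE₁/(1+λh₁). Equality gives the switch point.
λE₁h₂ = E₂ + λE₂h₁ ⇒ λ = E₂/(E₁h₂ − E₂h₁) = 7.91/(96.22 − 18.03) = 0.1012 per s.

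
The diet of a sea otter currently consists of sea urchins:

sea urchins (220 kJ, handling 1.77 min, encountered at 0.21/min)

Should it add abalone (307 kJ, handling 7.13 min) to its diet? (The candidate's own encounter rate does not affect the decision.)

Current rate: (0.21×220)/(1 + 0.21×1.77) = 33.68 kJ/min.
abalone: E/h = 307/7.13 = 43.06 kJ/min.
43.06 > 33.68, so adding abalone raises the average — include it.

Yes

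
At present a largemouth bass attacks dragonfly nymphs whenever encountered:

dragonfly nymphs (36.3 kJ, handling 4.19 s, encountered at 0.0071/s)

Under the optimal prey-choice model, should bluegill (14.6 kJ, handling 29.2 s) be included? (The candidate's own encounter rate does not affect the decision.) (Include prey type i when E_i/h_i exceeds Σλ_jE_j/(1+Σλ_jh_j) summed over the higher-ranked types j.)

Yes

Intake rate on the current diet: R = (0.0071×36.3) / (1 + 0.0071×4.19) = 0.2577/1.03 = 0.2503 kJ/s.
bluegill: E/h = 14.6/29.2 = 0.5 kJ/s.
0.5 > 0.2503, so adding bluegill raises the average — include it.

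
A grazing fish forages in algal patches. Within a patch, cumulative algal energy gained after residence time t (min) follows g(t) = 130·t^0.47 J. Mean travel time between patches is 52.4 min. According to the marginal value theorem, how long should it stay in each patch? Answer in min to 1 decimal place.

46.5 min

Maximise g(t)/(T+t): set derivative to zero → g'(t)(T+t) = g(t).
g'(t) = 0.47·130·t^-0.53. Setting 0.47·130·t^-0.53 = 130·t^0.47/(52.4+t) gives 0.47(52.4+t) = t, so 0.53·t = 0.47×52.4.
t* = 0.47×52.4/0.53 = 46.47 min.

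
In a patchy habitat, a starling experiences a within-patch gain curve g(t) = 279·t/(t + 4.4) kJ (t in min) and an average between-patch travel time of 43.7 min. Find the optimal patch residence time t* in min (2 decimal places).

Maximise g(t)/(T+t): set derivative to zero → g'(t)(T+t) = g(t).
g'(t) = 279·4.4/(t + 4.4)². Setting 279·4.4/(t+4.4)² = 279t/[(t+4.4)(43.7+t)] gives 4.4(43.7+t) = t(t+4.4), so t² = 4.4×43.7 = 192.3.
t* = √192.3 = 13.87 min.

13.87 min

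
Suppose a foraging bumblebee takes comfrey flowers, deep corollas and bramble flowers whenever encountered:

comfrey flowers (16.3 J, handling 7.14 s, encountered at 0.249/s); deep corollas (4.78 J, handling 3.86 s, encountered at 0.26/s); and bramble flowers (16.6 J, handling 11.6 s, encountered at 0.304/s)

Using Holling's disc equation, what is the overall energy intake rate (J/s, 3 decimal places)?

Energy encountered per unit search time: 0.249×16.3 + 0.26×4.78 + 0.304×16.6 = 10.35 J/s.
Handling time per unit search time: 0.249×7.14 + 0.26×3.86 + 0.304×11.6 = 6.308.
Rate = 10.35/(1 + 6.308) = 1.416 J/s.

1.416 J/s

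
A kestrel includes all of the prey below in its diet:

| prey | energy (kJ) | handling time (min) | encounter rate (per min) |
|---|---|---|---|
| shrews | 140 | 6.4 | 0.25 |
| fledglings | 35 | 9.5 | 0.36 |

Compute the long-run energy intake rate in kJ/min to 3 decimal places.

R = Σλ_iE_i / (1 + Σλ_ih_i)
Numerator: 0.25×140 + 0.36×35 = 47.6
Denominator: 1 + 0.25×6.4 + 0.36×9.5 = 6.02
R = 47.6/6.02 = 7.907 kJ/min

7.907 kJ/min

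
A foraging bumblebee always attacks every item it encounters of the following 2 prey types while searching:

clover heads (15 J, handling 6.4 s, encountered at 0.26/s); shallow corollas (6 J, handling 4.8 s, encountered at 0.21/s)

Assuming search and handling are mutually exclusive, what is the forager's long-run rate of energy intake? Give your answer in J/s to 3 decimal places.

1.405 J/s

Energy encountered per unit search time: 0.26×15 + 0.21×6 = 5.16 J/s.
Handling time per unit search time: 0.26×6.4 + 0.21×4.8 = 2.672.
Rate = 5.16/(1 + 2.672) = 1.405 J/s.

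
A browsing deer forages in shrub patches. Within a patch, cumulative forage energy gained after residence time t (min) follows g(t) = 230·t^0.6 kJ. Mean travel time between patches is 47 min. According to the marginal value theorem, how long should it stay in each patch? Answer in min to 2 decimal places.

Optimal t* satisfies g'(t*) = g(t*)/(T + t*).
g'(t) = 0.6·230·t^-0.4. Setting 0.6·230·t^-0.4 = 230·t^0.6/(47+t) gives 0.6(47+t) = t, so 0.40·t = 0.6×47.
t* = 0.6×47/0.40 = 70.5 min.

70.50 min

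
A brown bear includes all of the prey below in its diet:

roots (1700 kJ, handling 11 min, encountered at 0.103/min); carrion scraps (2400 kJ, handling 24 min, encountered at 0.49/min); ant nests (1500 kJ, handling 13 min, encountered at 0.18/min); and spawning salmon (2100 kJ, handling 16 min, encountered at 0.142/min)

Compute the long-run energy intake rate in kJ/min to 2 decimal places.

Energy encountered per unit search time: 0.103×1700 + 0.49×2400 + 0.18×1500 + 0.142×2100 = 1919 kJ/min.
Handling time per unit search time: 0.103×11 + 0.49×24 + 0.18×13 + 0.142×16 = 17.5.
Rate = 1919/(1 + 17.5) = 103.7 kJ/min.

103.72 kJ/min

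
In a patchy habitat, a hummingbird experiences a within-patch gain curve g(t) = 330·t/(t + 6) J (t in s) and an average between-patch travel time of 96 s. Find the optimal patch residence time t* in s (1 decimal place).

By the marginal value theorem, leave when the instantaneous gain rate g'(t) equals the habitat-wide average g(t)/(T + t).
g'(t) = 330·6/(t + 6)². Setting 330·6/(t+6)² = 330t/[(t+6)(96+t)] gives 6(96+t) = t(t+6), so t² = 6×96 = 576.
t* = √576 = 24 s.

24.0 s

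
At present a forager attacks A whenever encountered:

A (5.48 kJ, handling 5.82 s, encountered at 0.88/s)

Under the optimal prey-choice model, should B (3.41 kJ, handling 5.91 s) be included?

Current rate: (0.88×5.48)/(1 + 0.88×5.82) = 0.7878 kJ/s.
B: E/h = 3.41/5.91 = 0.577 kJ/s.
0.577 < 0.7878, so adding B would lower the average — exclude it.

No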